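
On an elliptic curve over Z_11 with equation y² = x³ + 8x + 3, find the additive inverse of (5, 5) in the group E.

(5, 6)

-(5, 5) = (5, -5 mod 11) = (5, 6).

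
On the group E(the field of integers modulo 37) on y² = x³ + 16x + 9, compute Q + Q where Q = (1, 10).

tangent at (1, 10): λ = (3·1² + 16)/(2·10) ≡ 19/20. 20⁻¹ ≡ 13 (mod 37) since 20·13 = 260 ≡ 1, so λ ≡ 19·13 ≡ 25.
  x = λ² - 1 - 1 = 625 - 2 ≡ 31; y = λ·(1 - 31) - 10 ≡ 17. → (31, 17)

(31, 17)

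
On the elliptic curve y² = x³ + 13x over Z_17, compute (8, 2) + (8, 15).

O

The two points share x = 8 and their y-coordinates satisfy 2 + 15 ≡ 0 (mod 17), so they are inverses. Their sum is O.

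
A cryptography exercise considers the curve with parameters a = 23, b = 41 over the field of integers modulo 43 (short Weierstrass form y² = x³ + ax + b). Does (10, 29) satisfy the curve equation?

y² = 29² ≡ 24; x³ + 23x + 41 = 1271 ≡ 24 (mod 43). 24 = 24.

yes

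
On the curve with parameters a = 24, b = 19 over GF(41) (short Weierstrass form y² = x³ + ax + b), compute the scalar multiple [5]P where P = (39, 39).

Repeated addition: build up to 5P.
2P: tangent at (39, 39): λ = (3·39² + 24)/(2·39) ≡ 36/37. 37⁻¹ ≡ 10 (mod 41) since 37·10 = 370 ≡ 1, so λ ≡ 36·10 ≡ 32.
  x = λ² - 39 - 39 = 1024 - 78 ≡ 3; y = λ·(39 - 3) - 39 ≡ 6. → (3, 6)
3P: (3, 6) + (39, 39). λ = (39 - 6)/(39 - 3) ≡ 33/36 mod 41. 36⁻¹ ≡ 8 (mod 41), so λ ≡ 18.
  x = λ² - 3 - 39 = 324 - 42 ≡ 36; y = λ·(3 - 36) - 6 ≡ 15. → (36, 15)
4P: (36, 15) + (39, 39). λ = (39 - 15)/(39 - 36) ≡ 24/3 mod 41. 3⁻¹ ≡ 14 (mod 41), so λ ≡ 8.
  x = λ² - 36 - 39 = 64 - 75 ≡ 30; y = λ·(36 - 30) - 15 ≡ 33. → (30, 33)
5P: (30, 33) + (39, 39). λ = (39 - 33)/(39 - 30) ≡ 6/9 mod 41. 9⁻¹ ≡ 32 (mod 41) since 9·32 = 288 ≡ 1, so λ ≡ 28.
  x = λ² - 30 - 39 = 784 - 69 ≡ 18; y = λ·(30 - 18) - 33 ≡ 16. → (18, 16)

(18, 16)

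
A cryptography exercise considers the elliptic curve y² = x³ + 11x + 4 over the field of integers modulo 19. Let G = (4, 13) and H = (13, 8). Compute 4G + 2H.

(18, 12)

First 4G:
Repeated addition: build up to 4G.
2G: tangent at (4, 13): λ = (3·4² + 11)/(2·13) ≡ 2/7. 7⁻¹ ≡ 11 (mod 19), so λ ≡ 2·11 ≡ 3.
  x = λ² - 4 - 4 = 9 - 8 ≡ 1; y = λ·(4 - 1) - 13 ≡ 15. → (1, 15)
3G: (1, 15) + (4, 13). λ = (13 - 15)/(4 - 1) ≡ 17/3 mod 19. 3⁻¹ ≡ 13 (mod 19), so λ ≡ 12.
  x = λ² - 1 - 4 = 144 - 5 ≡ 6; y = λ·(1 - 6) - 15 ≡ 1. → (6, 1)
4G: (6, 1) + (4, 13). λ = (13 - 1)/(4 - 6) ≡ 12/17 mod 19. 17⁻¹ ≡ 9 (mod 19), so λ ≡ 13.
  x = λ² - 6 - 4 = 169 - 10 ≡ 7; y = λ·(6 - 7) - 1 ≡ 5. → (7, 5)
4G = (7, 5).
Next 2H:
Repeated addition: build up to 2H.
2H: tangent at (13, 8): λ = (3·13² + 11)/(2·8) ≡ 5/16. 16⁻¹ ≡ 6 (mod 19), so λ ≡ 5·6 ≡ 11.
  x = λ² - 13 - 13 = 121 - 26 ≡ 0; y = λ·(13 - 0) - 8 ≡ 2. → (0, 2)
2H = (0, 2).
Finally 4G + 2H:
(7, 5) + (0, 2). λ = (2 - 5)/(0 - 7) ≡ 16/12 mod 19. 12⁻¹ ≡ 8 (mod 19) since 12·8 = 96 ≡ 1, so λ ≡ 14.
  x = λ² - 7 - 0 = 196 - 7 ≡ 18; y = λ·(7 - 18) - 5 ≡ 12. → (18, 12)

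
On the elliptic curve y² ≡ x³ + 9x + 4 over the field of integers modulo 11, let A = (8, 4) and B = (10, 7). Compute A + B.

(9, 0)

(8, 4) + (10, 7). λ = (7 - 4)/(10 - 8) ≡ 3/2 mod 11. 2⁻¹ ≡ 6 (mod 11), so λ ≡ 7.
  x = λ² - 8 - 10 = 49 - 18 ≡ 9; y = λ·(8 - 9) - 4 ≡ 0. → (9, 0)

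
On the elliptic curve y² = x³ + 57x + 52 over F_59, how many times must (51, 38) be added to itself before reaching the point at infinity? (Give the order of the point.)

2P: tangent at (51, 38): λ = (3·51² + 57)/(2·38) ≡ 13/17. 17⁻¹ ≡ 7 (mod 59), so λ ≡ 13·7 ≡ 32.
  x = λ² - 51 - 51 = 1024 - 102 ≡ 37; y = λ·(51 - 37) - 38 ≡ 56. → (37, 56)
3P: (37, 56) + (51, 38). λ = (38 - 56)/(51 - 37) ≡ 41/14 mod 59. 14⁻¹ ≡ 38 (mod 59), so λ ≡ 24.
  x = λ² - 37 - 51 = 576 - 88 ≡ 16; y = λ·(37 - 16) - 56 ≡ 35. → (16, 35)
4P: (16, 35) + (51, 38). λ = (38 - 35)/(51 - 16) ≡ 3/35 mod 59. 35⁻¹ ≡ 27 (mod 59), so λ ≡ 22.
  x = λ² - 16 - 51 = 484 - 67 ≡ 4; y = λ·(16 - 4) - 35 ≡ 52. → (4, 52)
5P: (4, 52) + (51, 38). λ = (38 - 52)/(51 - 4) ≡ 45/47 mod 59. 47⁻¹ ≡ 54 (mod 59) since 47·54 = 2538 ≡ 1, so λ ≡ 11.
  x = λ² - 4 - 51 = 121 - 55 ≡ 7; y = λ·(4 - 7) - 52 ≡ 33. → (7, 33)
6P: (7, 33) + (51, 38). λ = (38 - 33)/(51 - 7) ≡ 5/44 mod 59. 44⁻¹ ≡ 55 (mod 59) since 44·55 = 2420 ≡ 1, so λ ≡ 39.
  x = λ² - 7 - 51 = 1521 - 58 ≡ 47; y = λ·(7 - 47) - 33 ≡ 0. → (47, 0)
7P: (47, 0) + (51, 38). λ = (38 - 0)/(51 - 47) ≡ 38/4 mod 59. 4⁻¹ ≡ 15 (mod 59), so λ ≡ 39.
  x = λ² - 47 - 51 = 1521 - 98 ≡ 7; y = λ·(47 - 7) - 0 ≡ 26. → (7, 26)
8P: (7, 26) + (51, 38). λ = (38 - 26)/(51 - 7) ≡ 12/44 mod 59. 44⁻¹ ≡ 55 (mod 59) since 44·55 = 2420 ≡ 1, so λ ≡ 11.
  x = λ² - 7 - 51 = 121 - 58 ≡ 4; y = λ·(7 - 4) - 26 ≡ 7. → (4, 7)
9P: (4, 7) + (51, 38). λ = (38 - 7)/(51 - 4) ≡ 31/47 mod 59. 47⁻¹ ≡ 54 (mod 59), so λ ≡ 22.
  x = λ² - 4 - 51 = 484 - 55 ≡ 16; y = λ·(4 - 16) - 7 ≡ 24. → (16, 24)
10P: (16, 24) + (51, 38). λ = (38 - 24)/(51 - 16) ≡ 14/35 mod 59. 35⁻¹ ≡ 27 (mod 59), so λ ≡ 24.
  x = λ² - 16 - 51 = 576 - 67 ≡ 37; y = λ·(16 - 37) - 24 ≡ 3. → (37, 3)
11P: (37, 3) + (51, 38). λ = (38 - 3)/(51 - 37) ≡ 35/14 mod 59. 14⁻¹ ≡ 38 (mod 59), so λ ≡ 32.
  x = λ² - 37 - 51 = 1024 - 88 ≡ 51; y = λ·(37 - 51) - 3 ≡ 21. → (51, 21)
12P: (51, 21) + (51, 38): same x and y₁ ≡ -y₂, so the sum is the point at infinity.
12P = the point at infinity, so the order is 12.

12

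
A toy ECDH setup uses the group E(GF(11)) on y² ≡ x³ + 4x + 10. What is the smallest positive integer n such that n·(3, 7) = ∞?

2P: tangent at (3, 7): λ = (3·3² + 4)/(2·7) ≡ 9/3. 3⁻¹ ≡ 4 (mod 11), so λ ≡ 9·4 ≡ 3.
  x = λ² - 3 - 3 = 9 - 6 ≡ 3; y = λ·(3 - 3) - 7 ≡ 4. → (3, 4)
3P: (3, 4) + (3, 7): same x and y₁ ≡ -y₂, so the sum is ∞.
3P = ∞, so the order is 3.

3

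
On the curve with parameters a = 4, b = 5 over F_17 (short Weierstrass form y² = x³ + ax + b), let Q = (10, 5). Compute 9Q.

Double-and-add on 9 = (1001)₂. Start with Q = (10, 5) for the leading 1-bit.
double: tangent at (10, 5): λ = (3·10² + 4)/(2·5) ≡ 15/10. 10⁻¹ ≡ 12 (mod 17), so λ ≡ 15·12 ≡ 10.
  x = λ² - 10 - 10 = 100 - 20 ≡ 12; y = λ·(10 - 12) - 5 ≡ 9. → (12, 9)
double: tangent at (12, 9): λ = (3·12² + 4)/(2·9) ≡ 11/1. 1⁻¹ ≡ 1 (mod 17), so λ ≡ 11·1 ≡ 11.
  x = λ² - 12 - 12 = 121 - 24 ≡ 12; y = λ·(12 - 12) - 9 ≡ 8. → (12, 8)
double: tangent at (12, 8): λ = (3·12² + 4)/(2·8) ≡ 11/16. 16⁻¹ ≡ 16 (mod 17), so λ ≡ 11·16 ≡ 6.
  x = λ² - 12 - 12 = 36 - 24 ≡ 12; y = λ·(12 - 12) - 8 ≡ 9. → (12, 9)
add Q: (12, 9) + (10, 5). λ = (5 - 9)/(10 - 12) ≡ 13/15 mod 17. 15⁻¹ ≡ 8 (mod 17) since 15·8 = 120 ≡ 1, so λ ≡ 2.
  x = λ² - 12 - 10 = 4 - 22 ≡ 16; y = λ·(12 - 16) - 9 ≡ 0. → (16, 0)

(16, 0)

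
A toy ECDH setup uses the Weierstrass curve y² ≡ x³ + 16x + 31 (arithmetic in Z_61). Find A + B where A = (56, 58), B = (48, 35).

(52, 45)

(56, 58) + (48, 35). λ = (35 - 58)/(48 - 56) ≡ 38/53 mod 61. 53⁻¹ ≡ 38 (mod 61) since 53·38 = 2014 ≡ 1, so λ ≡ 41.
  x = λ² - 56 - 48 = 1681 - 104 ≡ 52; y = λ·(56 - 52) - 58 ≡ 45. → (52, 45)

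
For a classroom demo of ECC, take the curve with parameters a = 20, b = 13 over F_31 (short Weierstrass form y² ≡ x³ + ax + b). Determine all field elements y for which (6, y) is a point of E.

15, 16

x³ + 20x + 13 = 349 ≡ 8 (mod 31).
Square roots of 8 mod 31: 15 and 16 (since 15² = 225 ≡ 8).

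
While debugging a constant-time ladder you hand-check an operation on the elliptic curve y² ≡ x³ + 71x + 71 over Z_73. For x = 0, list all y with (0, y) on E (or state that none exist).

x³ + 71x + 71 = 71 ≡ 71 (mod 73).
Square roots of 71 mod 73: 12 and 61 (since 12² = 144 ≡ 71).

12, 61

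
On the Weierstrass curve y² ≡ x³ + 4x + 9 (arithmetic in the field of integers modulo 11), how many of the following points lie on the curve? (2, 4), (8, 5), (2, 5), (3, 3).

(2, 4): 4² ≡ 5, rhs ≡ 3 → off.
(8, 5): 5² ≡ 3, rhs ≡ 3 → on.
(2, 5): 5² ≡ 3, rhs ≡ 3 → on.
(3, 3): 3² ≡ 9, rhs ≡ 4 → off.

2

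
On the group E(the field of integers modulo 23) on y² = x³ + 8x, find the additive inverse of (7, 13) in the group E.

-(7, 13) = (7, -13 mod 23) = (7, 10).

(7, 10)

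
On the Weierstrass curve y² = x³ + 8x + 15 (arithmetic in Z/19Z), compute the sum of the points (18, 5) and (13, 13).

(18, 5) + (13, 13). λ = (13 - 5)/(13 - 18) ≡ 8/14 mod 19. 14⁻¹ ≡ 15 (mod 19), so λ ≡ 6.
  x = λ² - 18 - 13 = 36 - 31 ≡ 5; y = λ·(18 - 5) - 5 ≡ 16. → (5, 16)

(5, 16)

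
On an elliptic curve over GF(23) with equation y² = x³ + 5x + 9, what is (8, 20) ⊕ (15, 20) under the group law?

(8, 20) + (15, 20). λ = (20 - 20)/(15 - 8) ≡ 0/7 mod 23. 7⁻¹ ≡ 10 (mod 23) since 7·10 = 70 ≡ 1, so λ ≡ 0.
  x = λ² - 8 - 15 = 0 - 23 ≡ 0; y = λ·(8 - 0) - 20 ≡ 3. → (0, 3)

(0, 3)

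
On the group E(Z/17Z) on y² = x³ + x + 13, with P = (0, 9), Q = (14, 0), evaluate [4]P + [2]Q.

First 4P:
Double-and-add on 4 = (100)₂. Start with P = (0, 9) for the leading 1-bit.
double: tangent at (0, 9): λ = (3·0² + 1)/(2·9) ≡ 1/1. 1⁻¹ ≡ 1 (mod 17) since 1·1 = 1 ≡ 1, so λ ≡ 1·1 ≡ 1.
  x = λ² - 0 - 0 = 1 - 0 ≡ 1; y = λ·(0 - 1) - 9 ≡ 7. → (1, 7)
double: tangent at (1, 7): λ = (3·1² + 1)/(2·7) ≡ 4/14. 14⁻¹ ≡ 11 (mod 17), so λ ≡ 4·11 ≡ 10.
  x = λ² - 1 - 1 = 100 - 2 ≡ 13; y = λ·(1 - 13) - 7 ≡ 9. → (13, 9)
4P = (13, 9).
Next 2Q:
Repeated addition: build up to 2Q.
2Q: (14, 0) + (14, 0): same x and y₁ ≡ -y₂, so the sum is ∞.
2Q = ∞.
Finally 4P + 2Q:
(13, 9) + ∞ = (13, 9) (identity).

(13, 9)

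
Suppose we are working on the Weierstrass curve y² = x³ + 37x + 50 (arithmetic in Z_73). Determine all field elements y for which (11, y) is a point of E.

x³ + 37x + 50 = 1788 ≡ 36 (mod 73).
Square roots of 36 mod 73: 6 and 67 (since 6² = 36 ≡ 36).

6, 67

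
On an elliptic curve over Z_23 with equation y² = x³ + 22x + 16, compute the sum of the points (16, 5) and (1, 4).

(15, 15)

(16, 5) + (1, 4). λ = (4 - 5)/(1 - 16) ≡ 22/8 mod 23. 8⁻¹ ≡ 3 (mod 23), so λ ≡ 20.
  x = λ² - 16 - 1 = 400 - 17 ≡ 15; y = λ·(16 - 15) - 5 ≡ 15. → (15, 15)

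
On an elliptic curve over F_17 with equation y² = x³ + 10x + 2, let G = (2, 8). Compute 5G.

Repeated addition: build up to 5G.
2G: tangent at (2, 8): λ = (3·2² + 10)/(2·8) ≡ 5/16. 16⁻¹ ≡ 16 (mod 17), so λ ≡ 5·16 ≡ 12.
  x = λ² - 2 - 2 = 144 - 4 ≡ 4; y = λ·(2 - 4) - 8 ≡ 2. → (4, 2)
3G: (4, 2) + (2, 8). λ = (8 - 2)/(2 - 4) ≡ 6/15 mod 17. 15⁻¹ ≡ 8 (mod 17) since 15·8 = 120 ≡ 1, so λ ≡ 14.
  x = λ² - 4 - 2 = 196 - 6 ≡ 3; y = λ·(4 - 3) - 2 ≡ 12. → (3, 12)
4G: (3, 12) + (2, 8). λ = (8 - 12)/(2 - 3) ≡ 13/16 mod 17. 16⁻¹ ≡ 16 (mod 17) since 16·16 = 256 ≡ 1, so λ ≡ 4.
  x = λ² - 3 - 2 = 16 - 5 ≡ 11; y = λ·(3 - 11) - 12 ≡ 7. → (11, 7)
5G: (11, 7) + (2, 8). λ = (8 - 7)/(2 - 11) ≡ 1/8 mod 17. 8⁻¹ ≡ 15 (mod 17), so λ ≡ 15.
  x = λ² - 11 - 2 = 225 - 13 ≡ 8; y = λ·(11 - 8) - 7 ≡ 4. → (8, 4)

(8, 4)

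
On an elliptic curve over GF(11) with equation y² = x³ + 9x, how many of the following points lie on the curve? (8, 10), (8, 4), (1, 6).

1

(8, 10): 10² ≡ 1, rhs ≡ 1 → on.
(8, 4): 4² ≡ 5, rhs ≡ 1 → off.
(1, 6): 6² ≡ 3, rhs ≡ 10 → off.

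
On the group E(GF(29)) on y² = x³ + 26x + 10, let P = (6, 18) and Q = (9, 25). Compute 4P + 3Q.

First 4P:
Double-and-add on 4 = (100)₂. Start with P = (6, 18) for the leading 1-bit.
double: tangent at (6, 18): λ = (3·6² + 26)/(2·18) ≡ 18/7. 7⁻¹ ≡ 25 (mod 29) since 7·25 = 175 ≡ 1, so λ ≡ 18·25 ≡ 15.
  x = λ² - 6 - 6 = 225 - 12 ≡ 10; y = λ·(6 - 10) - 18 ≡ 9. → (10, 9)
double: tangent at (10, 9): λ = (3·10² + 26)/(2·9) ≡ 7/18. 18⁻¹ ≡ 21 (mod 29), so λ ≡ 7·21 ≡ 2.
  x = λ² - 10 - 10 = 4 - 20 ≡ 13; y = λ·(10 - 13) - 9 ≡ 14. → (13, 14)
4P = (13, 14).
Next 3Q:
Repeated addition: build up to 3Q.
2Q: tangent at (9, 25): λ = (3·9² + 26)/(2·25) ≡ 8/21. 21⁻¹ ≡ 18 (mod 29), so λ ≡ 8·18 ≡ 28.
  x = λ² - 9 - 9 = 784 - 18 ≡ 12; y = λ·(9 - 12) - 25 ≡ 7. → (12, 7)
3Q: (12, 7) + (9, 25). λ = (25 - 7)/(9 - 12) ≡ 18/26 mod 29. 26⁻¹ ≡ 19 (mod 29), so λ ≡ 23.
  x = λ² - 12 - 9 = 529 - 21 ≡ 15; y = λ·(12 - 15) - 7 ≡ 11. → (15, 11)
3Q = (15, 11).
Finally 4P + 3Q:
(13, 14) + (15, 11). λ = (11 - 14)/(15 - 13) ≡ 26/2 mod 29. 2⁻¹ ≡ 15 (mod 29) since 2·15 = 30 ≡ 1, so λ ≡ 13.
  x = λ² - 13 - 15 = 169 - 28 ≡ 25; y = λ·(13 - 25) - 14 ≡ 4. → (25, 4)

(25, 4)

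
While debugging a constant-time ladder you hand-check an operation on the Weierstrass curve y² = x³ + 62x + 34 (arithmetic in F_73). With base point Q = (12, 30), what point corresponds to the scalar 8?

Repeated addition: build up to 8Q.
2Q: tangent at (12, 30): λ = (3·12² + 62)/(2·30) ≡ 56/60. 60⁻¹ ≡ 28 (mod 73), so λ ≡ 56·28 ≡ 35.
  x = λ² - 12 - 12 = 1225 - 24 ≡ 33; y = λ·(12 - 33) - 30 ≡ 38. → (33, 38)
3Q: (33, 38) + (12, 30). λ = (30 - 38)/(12 - 33) ≡ 65/52 mod 73. 52⁻¹ ≡ 66 (mod 73), so λ ≡ 56.
  x = λ² - 33 - 12 = 3136 - 45 ≡ 25; y = λ·(33 - 25) - 38 ≡ 45. → (25, 45)
4Q: (25, 45) + (12, 30). λ = (30 - 45)/(12 - 25) ≡ 58/60 mod 73. 60⁻¹ ≡ 28 (mod 73) since 60·28 = 1680 ≡ 1, so λ ≡ 18.
  x = λ² - 25 - 12 = 324 - 37 ≡ 68; y = λ·(25 - 68) - 45 ≡ 57. → (68, 57)
5Q: (68, 57) + (12, 30). λ = (30 - 57)/(12 - 68) ≡ 46/17 mod 73. 17⁻¹ ≡ 43 (mod 73), so λ ≡ 7.
  x = λ² - 68 - 12 = 49 - 80 ≡ 42; y = λ·(68 - 42) - 57 ≡ 52. → (42, 52)
6Q: (42, 52) + (12, 30). λ = (30 - 52)/(12 - 42) ≡ 51/43 mod 73. 43⁻¹ ≡ 17 (mod 73) since 43·17 = 731 ≡ 1, so λ ≡ 64.
  x = λ² - 42 - 12 = 4096 - 54 ≡ 27; y = λ·(42 - 27) - 52 ≡ 32. → (27, 32)
7Q: (27, 32) + (12, 30). λ = (30 - 32)/(12 - 27) ≡ 71/58 mod 73. 58⁻¹ ≡ 34 (mod 73), so λ ≡ 5.
  x = λ² - 27 - 12 = 25 - 39 ≡ 59; y = λ·(27 - 59) - 32 ≡ 27. → (59, 27)
8Q: (59, 27) + (12, 30). λ = (30 - 27)/(12 - 59) ≡ 3/26 mod 73. 26⁻¹ ≡ 59 (mod 73) since 26·59 = 1534 ≡ 1, so λ ≡ 31.
  x = λ² - 59 - 12 = 961 - 71 ≡ 14; y = λ·(59 - 14) - 27 ≡ 54. → (14, 54)

(14, 54)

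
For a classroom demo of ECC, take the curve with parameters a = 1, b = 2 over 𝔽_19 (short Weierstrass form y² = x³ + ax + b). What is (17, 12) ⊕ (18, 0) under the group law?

(14, 9)

(17, 12) + (18, 0). λ = (0 - 12)/(18 - 17) ≡ 7/1 mod 19. 1⁻¹ ≡ 1 (mod 19), so λ ≡ 7.
  x = λ² - 17 - 18 = 49 - 35 ≡ 14; y = λ·(17 - 14) - 12 ≡ 9. → (14, 9)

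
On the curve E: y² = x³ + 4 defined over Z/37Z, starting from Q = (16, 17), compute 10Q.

(15, 30)

Repeated addition: build up to 10Q.
2Q: tangent at (16, 17): λ = (3·16² + 0)/(2·17) ≡ 28/34. 34⁻¹ ≡ 12 (mod 37) since 34·12 = 408 ≡ 1, so λ ≡ 28·12 ≡ 3.
  x = λ² - 16 - 16 = 9 - 32 ≡ 14; y = λ·(16 - 14) - 17 ≡ 26. → (14, 26)
3Q: (14, 26) + (16, 17). λ = (17 - 26)/(16 - 14) ≡ 28/2 mod 37. 2⁻¹ ≡ 19 (mod 37) since 2·19 = 38 ≡ 1, so λ ≡ 14.
  x = λ² - 14 - 16 = 196 - 30 ≡ 18; y = λ·(14 - 18) - 26 ≡ 29. → (18, 29)
4Q: (18, 29) + (16, 17). λ = (17 - 29)/(16 - 18) ≡ 25/35 mod 37. 35⁻¹ ≡ 18 (mod 37), so λ ≡ 6.
  x = λ² - 18 - 16 = 36 - 34 ≡ 2; y = λ·(18 - 2) - 29 ≡ 30. → (2, 30)
5Q: (2, 30) + (16, 17). λ = (17 - 30)/(16 - 2) ≡ 24/14 mod 37. 14⁻¹ ≡ 8 (mod 37) since 14·8 = 112 ≡ 1, so λ ≡ 7.
  x = λ² - 2 - 16 = 49 - 18 ≡ 31; y = λ·(2 - 31) - 30 ≡ 26. → (31, 26)
6Q: (31, 26) + (16, 17). λ = (17 - 26)/(16 - 31) ≡ 28/22 mod 37. 22⁻¹ ≡ 32 (mod 37) since 22·32 = 704 ≡ 1, so λ ≡ 8.
  x = λ² - 31 - 16 = 64 - 47 ≡ 17; y = λ·(31 - 17) - 26 ≡ 12. → (17, 12)
7Q: (17, 12) + (16, 17). λ = (17 - 12)/(16 - 17) ≡ 5/36 mod 37. 36⁻¹ ≡ 36 (mod 37), so λ ≡ 32.
  x = λ² - 17 - 16 = 1024 - 33 ≡ 29; y = λ·(17 - 29) - 12 ≡ 11. → (29, 11)
8Q: (29, 11) + (16, 17). λ = (17 - 11)/(16 - 29) ≡ 6/24 mod 37. 24⁻¹ ≡ 17 (mod 37), so λ ≡ 28.
  x = λ² - 29 - 16 = 784 - 45 ≡ 36; y = λ·(29 - 36) - 11 ≡ 15. → (36, 15)
9Q: (36, 15) + (16, 17). λ = (17 - 15)/(16 - 36) ≡ 2/17 mod 37. 17⁻¹ ≡ 24 (mod 37), so λ ≡ 11.
  x = λ² - 36 - 16 = 121 - 52 ≡ 32; y = λ·(36 - 32) - 15 ≡ 29. → (32, 29)
10Q: (32, 29) + (16, 17). λ = (17 - 29)/(16 - 32) ≡ 25/21 mod 37. 21⁻¹ ≡ 30 (mod 37), so λ ≡ 10.
  x = λ² - 32 - 16 = 100 - 48 ≡ 15; y = λ·(32 - 15) - 29 ≡ 30. → (15, 30)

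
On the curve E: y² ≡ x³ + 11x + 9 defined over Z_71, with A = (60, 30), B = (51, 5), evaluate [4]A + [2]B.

First 4A:
Repeated addition: build up to 4A.
2A: tangent at (60, 30): λ = (3·60² + 11)/(2·30) ≡ 19/60. 60⁻¹ ≡ 58 (mod 71), so λ ≡ 19·58 ≡ 37.
  x = λ² - 60 - 60 = 1369 - 120 ≡ 42; y = λ·(60 - 42) - 30 ≡ 68. → (42, 68)
3A: (42, 68) + (60, 30). λ = (30 - 68)/(60 - 42) ≡ 33/18 mod 71. 18⁻¹ ≡ 4 (mod 71) since 18·4 = 72 ≡ 1, so λ ≡ 61.
  x = λ² - 42 - 60 = 3721 - 102 ≡ 69; y = λ·(42 - 69) - 68 ≡ 60. → (69, 60)
4A: (69, 60) + (60, 30). λ = (30 - 60)/(60 - 69) ≡ 41/62 mod 71. 62⁻¹ ≡ 63 (mod 71) since 62·63 = 3906 ≡ 1, so λ ≡ 27.
  x = λ² - 69 - 60 = 729 - 129 ≡ 32; y = λ·(69 - 32) - 60 ≡ 16. → (32, 16)
4A = (32, 16).
Next 2B:
Repeated addition: build up to 2B.
2B: tangent at (51, 5): λ = (3·51² + 11)/(2·5) ≡ 4/10. 10⁻¹ ≡ 64 (mod 71), so λ ≡ 4·64 ≡ 43.
  x = λ² - 51 - 51 = 1849 - 102 ≡ 43; y = λ·(51 - 43) - 5 ≡ 55. → (43, 55)
2B = (43, 55).
Finally 4A + 2B:
(32, 16) + (43, 55). λ = (55 - 16)/(43 - 32) ≡ 39/11 mod 71. 11⁻¹ ≡ 13 (mod 71), so λ ≡ 10.
  x = λ² - 32 - 43 = 100 - 75 ≡ 25; y = λ·(32 - 25) - 16 ≡ 54. → (25, 54)

(25, 54)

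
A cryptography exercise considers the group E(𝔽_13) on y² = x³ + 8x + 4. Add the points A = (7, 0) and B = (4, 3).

(3, 9)

(7, 0) + (4, 3). λ = (3 - 0)/(4 - 7) ≡ 3/10 mod 13. 10⁻¹ ≡ 4 (mod 13), so λ ≡ 12.
  x = λ² - 7 - 4 = 144 - 11 ≡ 3; y = λ·(7 - 3) - 0 ≡ 9. → (3, 9)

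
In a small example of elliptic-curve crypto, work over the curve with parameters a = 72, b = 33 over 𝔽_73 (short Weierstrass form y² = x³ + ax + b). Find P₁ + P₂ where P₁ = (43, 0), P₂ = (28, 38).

(43, 0) + (28, 38). λ = (38 - 0)/(28 - 43) ≡ 38/58 mod 73. 58⁻¹ ≡ 34 (mod 73), so λ ≡ 51.
  x = λ² - 43 - 28 = 2601 - 71 ≡ 48; y = λ·(43 - 48) - 0 ≡ 37. → (48, 37)

(48, 37)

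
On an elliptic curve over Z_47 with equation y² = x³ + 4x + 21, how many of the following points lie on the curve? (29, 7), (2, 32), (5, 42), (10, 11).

(29, 7): 7² ≡ 2, rhs ≡ 39 → off.
(2, 32): 32² ≡ 37, rhs ≡ 37 → on.
(5, 42): 42² ≡ 25, rhs ≡ 25 → on.
(10, 11): 11² ≡ 27, rhs ≡ 27 → on.

3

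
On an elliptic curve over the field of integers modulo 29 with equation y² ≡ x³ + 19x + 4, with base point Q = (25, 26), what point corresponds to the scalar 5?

Repeated addition: build up to 5Q.
2Q: tangent at (25, 26): λ = (3·25² + 19)/(2·26) ≡ 9/23. 23⁻¹ ≡ 24 (mod 29), so λ ≡ 9·24 ≡ 13.
  x = λ² - 25 - 25 = 169 - 50 ≡ 3; y = λ·(25 - 3) - 26 ≡ 28. → (3, 28)
3Q: (3, 28) + (25, 26). λ = (26 - 28)/(25 - 3) ≡ 27/22 mod 29. 22⁻¹ ≡ 4 (mod 29), so λ ≡ 21.
  x = λ² - 3 - 25 = 441 - 28 ≡ 7; y = λ·(3 - 7) - 28 ≡ 4. → (7, 4)
4Q: (7, 4) + (25, 26). λ = (26 - 4)/(25 - 7) ≡ 22/18 mod 29. 18⁻¹ ≡ 21 (mod 29) since 18·21 = 378 ≡ 1, so λ ≡ 27.
  x = λ² - 7 - 25 = 729 - 32 ≡ 1; y = λ·(7 - 1) - 4 ≡ 13. → (1, 13)
5Q: (1, 13) + (25, 26). λ = (26 - 13)/(25 - 1) ≡ 13/24 mod 29. 24⁻¹ ≡ 23 (mod 29), so λ ≡ 9.
  x = λ² - 1 - 25 = 81 - 26 ≡ 26; y = λ·(1 - 26) - 13 ≡ 23. → (26, 23)

(26, 23)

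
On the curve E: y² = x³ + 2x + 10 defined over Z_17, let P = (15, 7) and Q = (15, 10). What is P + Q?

The two points share x = 15 and their y-coordinates satisfy 7 + 10 ≡ 0 (mod 17), so they are inverses. Their sum is 𝒪.

O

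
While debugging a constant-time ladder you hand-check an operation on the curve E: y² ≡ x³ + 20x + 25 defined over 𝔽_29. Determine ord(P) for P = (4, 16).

5

2P: tangent at (4, 16): λ = (3·4² + 20)/(2·16) ≡ 10/3. 3⁻¹ ≡ 10 (mod 29), so λ ≡ 10·10 ≡ 13.
  x = λ² - 4 - 4 = 169 - 8 ≡ 16; y = λ·(4 - 16) - 16 ≡ 2. → (16, 2)
3P: (16, 2) + (4, 16). λ = (16 - 2)/(4 - 16) ≡ 14/17 mod 29. 17⁻¹ ≡ 12 (mod 29), so λ ≡ 23.
  x = λ² - 16 - 4 = 529 - 20 ≡ 16; y = λ·(16 - 16) - 2 ≡ 27. → (16, 27)
4P: (16, 27) + (4, 16). λ = (16 - 27)/(4 - 16) ≡ 18/17 mod 29. 17⁻¹ ≡ 12 (mod 29) since 17·12 = 204 ≡ 1, so λ ≡ 13.
  x = λ² - 16 - 4 = 169 - 20 ≡ 4; y = λ·(16 - 4) - 27 ≡ 13. → (4, 13)
5P: (4, 13) + (4, 16): same x and y₁ ≡ -y₂, so the sum is O.
5P = O, so the order is 5.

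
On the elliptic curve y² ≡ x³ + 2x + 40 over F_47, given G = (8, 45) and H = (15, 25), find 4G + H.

(44, 30)

First 4G:
Repeated addition: build up to 4G.
2G: tangent at (8, 45): λ = (3·8² + 2)/(2·45) ≡ 6/43. 43⁻¹ ≡ 35 (mod 47), so λ ≡ 6·35 ≡ 22.
  x = λ² - 8 - 8 = 484 - 16 ≡ 45; y = λ·(8 - 45) - 45 ≡ 34. → (45, 34)
3G: (45, 34) + (8, 45). λ = (45 - 34)/(8 - 45) ≡ 11/10 mod 47. 10⁻¹ ≡ 33 (mod 47) since 10·33 = 330 ≡ 1, so λ ≡ 34.
  x = λ² - 45 - 8 = 1156 - 53 ≡ 22; y = λ·(45 - 22) - 34 ≡ 43. → (22, 43)
4G: (22, 43) + (8, 45). λ = (45 - 43)/(8 - 22) ≡ 2/33 mod 47. 33⁻¹ ≡ 10 (mod 47) since 33·10 = 330 ≡ 1, so λ ≡ 20.
  x = λ² - 22 - 8 = 400 - 30 ≡ 41; y = λ·(22 - 41) - 43 ≡ 0. → (41, 0)
4G = (41, 0).
Finally 4G + H:
(41, 0) + (15, 25). λ = (25 - 0)/(15 - 41) ≡ 25/21 mod 47. 21⁻¹ ≡ 9 (mod 47), so λ ≡ 37.
  x = λ² - 41 - 15 = 1369 - 56 ≡ 44; y = λ·(41 - 44) - 0 ≡ 30. → (44, 30)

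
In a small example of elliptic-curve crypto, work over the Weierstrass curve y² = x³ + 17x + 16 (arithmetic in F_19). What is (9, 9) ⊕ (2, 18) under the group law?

(5, 13)

(9, 9) + (2, 18). λ = (18 - 9)/(2 - 9) ≡ 9/12 mod 19. 12⁻¹ ≡ 8 (mod 19) since 12·8 = 96 ≡ 1, so λ ≡ 15.
  x = λ² - 9 - 2 = 225 - 11 ≡ 5; y = λ·(9 - 5) - 9 ≡ 13. → (5, 13)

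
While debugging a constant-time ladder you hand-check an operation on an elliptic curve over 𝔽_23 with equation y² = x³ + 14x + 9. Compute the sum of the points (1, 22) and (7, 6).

(17, 13)

(1, 22) + (7, 6). λ = (6 - 22)/(7 - 1) ≡ 7/6 mod 23. 6⁻¹ ≡ 4 (mod 23), so λ ≡ 5.
  x = λ² - 1 - 7 = 25 - 8 ≡ 17; y = λ·(1 - 17) - 22 ≡ 13. → (17, 13)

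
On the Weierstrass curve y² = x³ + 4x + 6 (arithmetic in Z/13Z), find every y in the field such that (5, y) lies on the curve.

none

x³ + 4x + 6 = 151 ≡ 8 (mod 13).
8 is a non-residue mod 13; no y exists.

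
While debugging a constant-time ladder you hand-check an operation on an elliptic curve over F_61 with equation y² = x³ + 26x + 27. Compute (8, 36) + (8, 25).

The two points share x = 8 and their y-coordinates satisfy 36 + 25 ≡ 0 (mod 61), so they are inverses. Their sum is O.

O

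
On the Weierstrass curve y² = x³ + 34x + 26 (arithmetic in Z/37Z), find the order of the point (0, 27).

12

2P: tangent at (0, 27): λ = (3·0² + 34)/(2·27) ≡ 34/17. 17⁻¹ ≡ 24 (mod 37), so λ ≡ 34·24 ≡ 2.
  x = λ² - 0 - 0 = 4 - 0 ≡ 4; y = λ·(0 - 4) - 27 ≡ 2. → (4, 2)
3P: (4, 2) + (0, 27). λ = (27 - 2)/(0 - 4) ≡ 25/33 mod 37. 33⁻¹ ≡ 9 (mod 37), so λ ≡ 3.
  x = λ² - 4 - 0 = 9 - 4 ≡ 5; y = λ·(4 - 5) - 2 ≡ 32. → (5, 32)
4P: (5, 32) + (0, 27). λ = (27 - 32)/(0 - 5) ≡ 32/32 mod 37. 32⁻¹ ≡ 22 (mod 37), so λ ≡ 1.
  x = λ² - 5 - 0 = 1 - 5 ≡ 33; y = λ·(5 - 33) - 32 ≡ 14. → (33, 14)
5P: (33, 14) + (0, 27). λ = (27 - 14)/(0 - 33) ≡ 13/4 mod 37. 4⁻¹ ≡ 28 (mod 37), so λ ≡ 31.
  x = λ² - 33 - 0 = 961 - 33 ≡ 3; y = λ·(33 - 3) - 14 ≡ 28. → (3, 28)
6P: (3, 28) + (0, 27). λ = (27 - 28)/(0 - 3) ≡ 36/34 mod 37. 34⁻¹ ≡ 12 (mod 37), so λ ≡ 25.
  x = λ² - 3 - 0 = 625 - 3 ≡ 30; y = λ·(3 - 30) - 28 ≡ 0. → (30, 0)
7P: (30, 0) + (0, 27). λ = (27 - 0)/(0 - 30) ≡ 27/7 mod 37. 7⁻¹ ≡ 16 (mod 37) since 7·16 = 112 ≡ 1, so λ ≡ 25.
  x = λ² - 30 - 0 = 625 - 30 ≡ 3; y = λ·(30 - 3) - 0 ≡ 9. → (3, 9)
8P: (3, 9) + (0, 27). λ = (27 - 9)/(0 - 3) ≡ 18/34 mod 37. 34⁻¹ ≡ 12 (mod 37), so λ ≡ 31.
  x = λ² - 3 - 0 = 961 - 3 ≡ 33; y = λ·(3 - 33) - 9 ≡ 23. → (33, 23)
9P: (33, 23) + (0, 27). λ = (27 - 23)/(0 - 33) ≡ 4/4 mod 37. 4⁻¹ ≡ 28 (mod 37) since 4·28 = 112 ≡ 1, so λ ≡ 1.
  x = λ² - 33 - 0 = 1 - 33 ≡ 5; y = λ·(33 - 5) - 23 ≡ 5. → (5, 5)
10P: (5, 5) + (0, 27). λ = (27 - 5)/(0 - 5) ≡ 22/32 mod 37. 32⁻¹ ≡ 22 (mod 37), so λ ≡ 3.
  x = λ² - 5 - 0 = 9 - 5 ≡ 4; y = λ·(5 - 4) - 5 ≡ 35. → (4, 35)
11P: (4, 35) + (0, 27). λ = (27 - 35)/(0 - 4) ≡ 29/33 mod 37. 33⁻¹ ≡ 9 (mod 37), so λ ≡ 2.
  x = λ² - 4 - 0 = 4 - 4 ≡ 0; y = λ·(4 - 0) - 35 ≡ 10. → (0, 10)
12P: (0, 10) + (0, 27): same x and y₁ ≡ -y₂, so the sum is O.
12P = O, so the order is 12.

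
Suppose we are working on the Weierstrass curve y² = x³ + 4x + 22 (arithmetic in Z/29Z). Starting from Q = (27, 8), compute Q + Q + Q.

Repeated addition: build up to 3Q.
2Q: tangent at (27, 8): λ = (3·27² + 4)/(2·8) ≡ 16/16. 16⁻¹ ≡ 20 (mod 29) since 16·20 = 320 ≡ 1, so λ ≡ 16·20 ≡ 1.
  x = λ² - 27 - 27 = 1 - 54 ≡ 5; y = λ·(27 - 5) - 8 ≡ 14. → (5, 14)
3Q: (5, 14) + (27, 8). λ = (8 - 14)/(27 - 5) ≡ 23/22 mod 29. 22⁻¹ ≡ 4 (mod 29) since 22·4 = 88 ≡ 1, so λ ≡ 5.
  x = λ² - 5 - 27 = 25 - 32 ≡ 22; y = λ·(5 - 22) - 14 ≡ 17. → (22, 17)

(22, 17)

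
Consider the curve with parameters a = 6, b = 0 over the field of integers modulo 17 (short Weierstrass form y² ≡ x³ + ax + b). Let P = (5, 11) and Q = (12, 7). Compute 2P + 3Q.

(12, 10)

First 2P:
Repeated addition: build up to 2P.
2P: tangent at (5, 11): λ = (3·5² + 6)/(2·11) ≡ 13/5. 5⁻¹ ≡ 7 (mod 17), so λ ≡ 13·7 ≡ 6.
  x = λ² - 5 - 5 = 36 - 10 ≡ 9; y = λ·(5 - 9) - 11 ≡ 16. → (9, 16)
2P = (9, 16).
Next 3Q:
Repeated addition: build up to 3Q.
2Q: tangent at (12, 7): λ = (3·12² + 6)/(2·7) ≡ 13/14. 14⁻¹ ≡ 11 (mod 17), so λ ≡ 13·11 ≡ 7.
  x = λ² - 12 - 12 = 49 - 24 ≡ 8; y = λ·(12 - 8) - 7 ≡ 4. → (8, 4)
3Q: (8, 4) + (12, 7). λ = (7 - 4)/(12 - 8) ≡ 3/4 mod 17. 4⁻¹ ≡ 13 (mod 17) since 4·13 = 52 ≡ 1, so λ ≡ 5.
  x = λ² - 8 - 12 = 25 - 20 ≡ 5; y = λ·(8 - 5) - 4 ≡ 11. → (5, 11)
3Q = (5, 11).
Finally 2P + 3Q:
(9, 16) + (5, 11). λ = (11 - 16)/(5 - 9) ≡ 12/13 mod 17. 13⁻¹ ≡ 4 (mod 17), so λ ≡ 14.
  x = λ² - 9 - 5 = 196 - 14 ≡ 12; y = λ·(9 - 12) - 16 ≡ 10. → (12, 10)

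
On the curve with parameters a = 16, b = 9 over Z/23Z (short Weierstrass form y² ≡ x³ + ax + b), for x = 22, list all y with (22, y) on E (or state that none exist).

none

x³ + 16x + 9 = 11009 ≡ 15 (mod 23).
15 is a non-residue mod 23; no y exists.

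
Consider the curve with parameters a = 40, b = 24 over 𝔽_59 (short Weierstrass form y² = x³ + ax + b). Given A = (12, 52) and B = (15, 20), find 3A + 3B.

(41, 32)

First 3A:
Repeated addition: build up to 3A.
2A: tangent at (12, 52): λ = (3·12² + 40)/(2·52) ≡ 0/45. 45⁻¹ ≡ 21 (mod 59), so λ ≡ 0·21 ≡ 0.
  x = λ² - 12 - 12 = 0 - 24 ≡ 35; y = λ·(12 - 35) - 52 ≡ 7. → (35, 7)
3A: (35, 7) + (12, 52). λ = (52 - 7)/(12 - 35) ≡ 45/36 mod 59. 36⁻¹ ≡ 41 (mod 59), so λ ≡ 16.
  x = λ² - 35 - 12 = 256 - 47 ≡ 32; y = λ·(35 - 32) - 7 ≡ 41. → (32, 41)
3A = (32, 41).
Next 3B:
Repeated addition: build up to 3B.
2B: tangent at (15, 20): λ = (3·15² + 40)/(2·20) ≡ 7/40. 40⁻¹ ≡ 31 (mod 59), so λ ≡ 7·31 ≡ 40.
  x = λ² - 15 - 15 = 1600 - 30 ≡ 36; y = λ·(15 - 36) - 20 ≡ 25. → (36, 25)
3B: (36, 25) + (15, 20). λ = (20 - 25)/(15 - 36) ≡ 54/38 mod 59. 38⁻¹ ≡ 14 (mod 59), so λ ≡ 48.
  x = λ² - 36 - 15 = 2304 - 51 ≡ 11; y = λ·(36 - 11) - 25 ≡ 54. → (11, 54)
3B = (11, 54).
Finally 3A + 3B:
(32, 41) + (11, 54). λ = (54 - 41)/(11 - 32) ≡ 13/38 mod 59. 38⁻¹ ≡ 14 (mod 59) since 38·14 = 532 ≡ 1, so λ ≡ 5.
  x = λ² - 32 - 11 = 25 - 43 ≡ 41; y = λ·(32 - 41) - 41 ≡ 32. → (41, 32)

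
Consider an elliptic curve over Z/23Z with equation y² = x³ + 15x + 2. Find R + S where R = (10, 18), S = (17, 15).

(10, 18) + (17, 15). λ = (15 - 18)/(17 - 10) ≡ 20/7 mod 23. 7⁻¹ ≡ 10 (mod 23) since 7·10 = 70 ≡ 1, so λ ≡ 16.
  x = λ² - 10 - 17 = 256 - 27 ≡ 22; y = λ·(10 - 22) - 18 ≡ 20. → (22, 20)

(22, 20)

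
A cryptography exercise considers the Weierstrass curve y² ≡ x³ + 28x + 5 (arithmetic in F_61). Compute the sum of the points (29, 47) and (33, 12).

(26, 3)

(29, 47) + (33, 12). λ = (12 - 47)/(33 - 29) ≡ 26/4 mod 61. 4⁻¹ ≡ 46 (mod 61) since 4·46 = 184 ≡ 1, so λ ≡ 37.
  x = λ² - 29 - 33 = 1369 - 62 ≡ 26; y = λ·(29 - 26) - 47 ≡ 3. → (26, 3)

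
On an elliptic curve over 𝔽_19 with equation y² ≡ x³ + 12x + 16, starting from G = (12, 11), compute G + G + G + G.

Double-and-add on 4 = (100)₂. Start with G = (12, 11) for the leading 1-bit.
double: tangent at (12, 11): λ = (3·12² + 12)/(2·11) ≡ 7/3. 3⁻¹ ≡ 13 (mod 19), so λ ≡ 7·13 ≡ 15.
  x = λ² - 12 - 12 = 225 - 24 ≡ 11; y = λ·(12 - 11) - 11 ≡ 4. → (11, 4)
double: tangent at (11, 4): λ = (3·11² + 12)/(2·4) ≡ 14/8. 8⁻¹ ≡ 12 (mod 19), so λ ≡ 14·12 ≡ 16.
  x = λ² - 11 - 11 = 256 - 22 ≡ 6; y = λ·(11 - 6) - 4 ≡ 0. → (6, 0)

(6, 0)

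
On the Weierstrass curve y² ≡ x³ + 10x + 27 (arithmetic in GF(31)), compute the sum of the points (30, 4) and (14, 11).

(28, 30)

(30, 4) + (14, 11). λ = (11 - 4)/(14 - 30) ≡ 7/15 mod 31. 15⁻¹ ≡ 29 (mod 31), so λ ≡ 17.
  x = λ² - 30 - 14 = 289 - 44 ≡ 28; y = λ·(30 - 28) - 4 ≡ 30. → (28, 30)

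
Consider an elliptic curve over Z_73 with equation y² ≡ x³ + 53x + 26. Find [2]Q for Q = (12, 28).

tangent at (12, 28): λ = (3·12² + 53)/(2·28) ≡ 47/56. 56⁻¹ ≡ 30 (mod 73), so λ ≡ 47·30 ≡ 23.
  x = λ² - 12 - 12 = 529 - 24 ≡ 67; y = λ·(12 - 67) - 28 ≡ 21. → (67, 21)

(67, 21)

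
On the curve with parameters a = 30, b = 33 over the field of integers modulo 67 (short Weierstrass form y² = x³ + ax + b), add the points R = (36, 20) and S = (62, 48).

(55, 42)

(36, 20) + (62, 48). λ = (48 - 20)/(62 - 36) ≡ 28/26 mod 67. 26⁻¹ ≡ 49 (mod 67), so λ ≡ 32.
  x = λ² - 36 - 62 = 1024 - 98 ≡ 55; y = λ·(36 - 55) - 20 ≡ 42. → (55, 42)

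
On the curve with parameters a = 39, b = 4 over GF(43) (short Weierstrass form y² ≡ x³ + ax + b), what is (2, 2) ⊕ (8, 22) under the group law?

(25, 36)

(2, 2) + (8, 22). λ = (22 - 2)/(8 - 2) ≡ 20/6 mod 43. 6⁻¹ ≡ 36 (mod 43), so λ ≡ 32.
  x = λ² - 2 - 8 = 1024 - 10 ≡ 25; y = λ·(2 - 25) - 2 ≡ 36. → (25, 36)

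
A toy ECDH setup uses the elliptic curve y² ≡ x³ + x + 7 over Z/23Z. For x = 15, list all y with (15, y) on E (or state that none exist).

4, 19

x³ + 1x + 7 = 3397 ≡ 16 (mod 23).
Square roots of 16 mod 23: 4 and 19 (since 4² = 16 ≡ 16).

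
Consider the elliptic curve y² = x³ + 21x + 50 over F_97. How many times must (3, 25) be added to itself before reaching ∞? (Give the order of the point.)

6

2P: tangent at (3, 25): λ = (3·3² + 21)/(2·25) ≡ 48/50. 50⁻¹ ≡ 33 (mod 97) since 50·33 = 1650 ≡ 1, so λ ≡ 48·33 ≡ 32.
  x = λ² - 3 - 3 = 1024 - 6 ≡ 48; y = λ·(3 - 48) - 25 ≡ 87. → (48, 87)
3P: (48, 87) + (3, 25). λ = (25 - 87)/(3 - 48) ≡ 35/52 mod 97. 52⁻¹ ≡ 28 (mod 97), so λ ≡ 10.
  x = λ² - 48 - 3 = 100 - 51 ≡ 49; y = λ·(48 - 49) - 87 ≡ 0. → (49, 0)
4P: (49, 0) + (3, 25). λ = (25 - 0)/(3 - 49) ≡ 25/51 mod 97. 51⁻¹ ≡ 78 (mod 97), so λ ≡ 10.
  x = λ² - 49 - 3 = 100 - 52 ≡ 48; y = λ·(49 - 48) - 0 ≡ 10. → (48, 10)
5P: (48, 10) + (3, 25). λ = (25 - 10)/(3 - 48) ≡ 15/52 mod 97. 52⁻¹ ≡ 28 (mod 97), so λ ≡ 32.
  x = λ² - 48 - 3 = 1024 - 51 ≡ 3; y = λ·(48 - 3) - 10 ≡ 72. → (3, 72)
6P: (3, 72) + (3, 25): same x and y₁ ≡ -y₂, so the sum is ∞.
6P = ∞, so the order is 6.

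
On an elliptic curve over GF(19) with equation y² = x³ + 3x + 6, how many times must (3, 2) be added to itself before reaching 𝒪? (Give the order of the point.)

8

2P: tangent at (3, 2): λ = (3·3² + 3)/(2·2) ≡ 11/4. 4⁻¹ ≡ 5 (mod 19), so λ ≡ 11·5 ≡ 17.
  x = λ² - 3 - 3 = 289 - 6 ≡ 17; y = λ·(3 - 17) - 2 ≡ 7. → (17, 7)
3P: (17, 7) + (3, 2). λ = (2 - 7)/(3 - 17) ≡ 14/5 mod 19. 5⁻¹ ≡ 4 (mod 19) since 5·4 = 20 ≡ 1, so λ ≡ 18.
  x = λ² - 17 - 3 = 324 - 20 ≡ 0; y = λ·(17 - 0) - 7 ≡ 14. → (0, 14)
4P: (0, 14) + (3, 2). λ = (2 - 14)/(3 - 0) ≡ 7/3 mod 19. 3⁻¹ ≡ 13 (mod 19) since 3·13 = 39 ≡ 1, so λ ≡ 15.
  x = λ² - 0 - 3 = 225 - 3 ≡ 13; y = λ·(0 - 13) - 14 ≡ 0. → (13, 0)
5P: (13, 0) + (3, 2). λ = (2 - 0)/(3 - 13) ≡ 2/9 mod 19. 9⁻¹ ≡ 17 (mod 19), so λ ≡ 15.
  x = λ² - 13 - 3 = 225 - 16 ≡ 0; y = λ·(13 - 0) - 0 ≡ 5. → (0, 5)
6P: (0, 5) + (3, 2). λ = (2 - 5)/(3 - 0) ≡ 16/3 mod 19. 3⁻¹ ≡ 13 (mod 19) since 3·13 = 39 ≡ 1, so λ ≡ 18.
  x = λ² - 0 - 3 = 324 - 3 ≡ 17; y = λ·(0 - 17) - 5 ≡ 12. → (17, 12)
7P: (17, 12) + (3, 2). λ = (2 - 12)/(3 - 17) ≡ 9/5 mod 19. 5⁻¹ ≡ 4 (mod 19) since 5·4 = 20 ≡ 1, so λ ≡ 17.
  x = λ² - 17 - 3 = 289 - 20 ≡ 3; y = λ·(17 - 3) - 12 ≡ 17. → (3, 17)
8P: (3, 17) + (3, 2): same x and y₁ ≡ -y₂, so the sum is 𝒪.
8P = 𝒪, so the order is 8.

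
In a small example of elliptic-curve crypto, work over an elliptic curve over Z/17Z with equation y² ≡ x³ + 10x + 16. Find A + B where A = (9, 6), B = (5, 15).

(9, 6) + (5, 15). λ = (15 - 6)/(5 - 9) ≡ 9/13 mod 17. 13⁻¹ ≡ 4 (mod 17), so λ ≡ 2.
  x = λ² - 9 - 5 = 4 - 14 ≡ 7; y = λ·(9 - 7) - 6 ≡ 15. → (7, 15)

(7, 15)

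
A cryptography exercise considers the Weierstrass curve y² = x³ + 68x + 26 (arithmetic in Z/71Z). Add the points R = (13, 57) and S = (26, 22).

(13, 57) + (26, 22). λ = (22 - 57)/(26 - 13) ≡ 36/13 mod 71. 13⁻¹ ≡ 11 (mod 71), so λ ≡ 41.
  x = λ² - 13 - 26 = 1681 - 39 ≡ 9; y = λ·(13 - 9) - 57 ≡ 36. → (9, 36)

(9, 36)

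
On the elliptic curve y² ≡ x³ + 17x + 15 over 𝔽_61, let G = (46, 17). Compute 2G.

tangent at (46, 17): λ = (3·46² + 17)/(2·17) ≡ 21/34. 34⁻¹ ≡ 9 (mod 61), so λ ≡ 21·9 ≡ 6.
  x = λ² - 46 - 46 = 36 - 92 ≡ 5; y = λ·(46 - 5) - 17 ≡ 46. → (5, 46)

(5, 46)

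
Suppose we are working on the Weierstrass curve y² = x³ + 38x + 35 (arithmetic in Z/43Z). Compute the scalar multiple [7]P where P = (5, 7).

(22, 34)

Repeated addition: build up to 7P.
2P: tangent at (5, 7): λ = (3·5² + 38)/(2·7) ≡ 27/14. 14⁻¹ ≡ 40 (mod 43), so λ ≡ 27·40 ≡ 5.
  x = λ² - 5 - 5 = 25 - 10 ≡ 15; y = λ·(5 - 15) - 7 ≡ 29. → (15, 29)
3P: (15, 29) + (5, 7). λ = (7 - 29)/(5 - 15) ≡ 21/33 mod 43. 33⁻¹ ≡ 30 (mod 43), so λ ≡ 28.
  x = λ² - 15 - 5 = 784 - 20 ≡ 33; y = λ·(15 - 33) - 29 ≡ 26. → (33, 26)
4P: (33, 26) + (5, 7). λ = (7 - 26)/(5 - 33) ≡ 24/15 mod 43. 15⁻¹ ≡ 23 (mod 43), so λ ≡ 36.
  x = λ² - 33 - 5 = 1296 - 38 ≡ 11; y = λ·(33 - 11) - 26 ≡ 35. → (11, 35)
5P: (11, 35) + (5, 7). λ = (7 - 35)/(5 - 11) ≡ 15/37 mod 43. 37⁻¹ ≡ 7 (mod 43), so λ ≡ 19.
  x = λ² - 11 - 5 = 361 - 16 ≡ 1; y = λ·(11 - 1) - 35 ≡ 26. → (1, 26)
6P: (1, 26) + (5, 7). λ = (7 - 26)/(5 - 1) ≡ 24/4 mod 43. 4⁻¹ ≡ 11 (mod 43), so λ ≡ 6.
  x = λ² - 1 - 5 = 36 - 6 ≡ 30; y = λ·(1 - 30) - 26 ≡ 15. → (30, 15)
7P: (30, 15) + (5, 7). λ = (7 - 15)/(5 - 30) ≡ 35/18 mod 43. 18⁻¹ ≡ 12 (mod 43) since 18·12 = 216 ≡ 1, so λ ≡ 33.
  x = λ² - 30 - 5 = 1089 - 35 ≡ 22; y = λ·(30 - 22) - 15 ≡ 34. → (22, 34)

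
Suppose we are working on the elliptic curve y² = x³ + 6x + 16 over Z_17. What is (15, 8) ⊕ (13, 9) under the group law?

(2, 11)

(15, 8) + (13, 9). λ = (9 - 8)/(13 - 15) ≡ 1/15 mod 17. 15⁻¹ ≡ 8 (mod 17), so λ ≡ 8.
  x = λ² - 15 - 13 = 64 - 28 ≡ 2; y = λ·(15 - 2) - 8 ≡ 11. → (2, 11)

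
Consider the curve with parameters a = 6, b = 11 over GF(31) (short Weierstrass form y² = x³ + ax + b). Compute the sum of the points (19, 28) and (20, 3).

(19, 28) + (20, 3). λ = (3 - 28)/(20 - 19) ≡ 6/1 mod 31. 1⁻¹ ≡ 1 (mod 31) since 1·1 = 1 ≡ 1, so λ ≡ 6.
  x = λ² - 19 - 20 = 36 - 39 ≡ 28; y = λ·(19 - 28) - 28 ≡ 11. → (28, 11)

(28, 11)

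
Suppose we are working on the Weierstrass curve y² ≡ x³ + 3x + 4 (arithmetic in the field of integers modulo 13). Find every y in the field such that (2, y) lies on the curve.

none

x³ + 3x + 4 = 18 ≡ 5 (mod 13).
5 is a non-residue mod 13; no y exists.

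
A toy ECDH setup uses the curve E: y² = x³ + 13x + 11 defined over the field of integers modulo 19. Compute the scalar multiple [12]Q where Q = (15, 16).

(15, 16)

Repeated addition: build up to 12Q.
2Q: tangent at (15, 16): λ = (3·15² + 13)/(2·16) ≡ 4/13. 13⁻¹ ≡ 3 (mod 19), so λ ≡ 4·3 ≡ 12.
  x = λ² - 15 - 15 = 144 - 30 ≡ 0; y = λ·(15 - 0) - 16 ≡ 12. → (0, 12)
3Q: (0, 12) + (15, 16). λ = (16 - 12)/(15 - 0) ≡ 4/15 mod 19. 15⁻¹ ≡ 14 (mod 19) since 15·14 = 210 ≡ 1, so λ ≡ 18.
  x = λ² - 0 - 15 = 324 - 15 ≡ 5; y = λ·(0 - 5) - 12 ≡ 12. → (5, 12)
4Q: (5, 12) + (15, 16). λ = (16 - 12)/(15 - 5) ≡ 4/10 mod 19. 10⁻¹ ≡ 2 (mod 19) since 10·2 = 20 ≡ 1, so λ ≡ 8.
  x = λ² - 5 - 15 = 64 - 20 ≡ 6; y = λ·(5 - 6) - 12 ≡ 18. → (6, 18)
5Q: (6, 18) + (15, 16). λ = (16 - 18)/(15 - 6) ≡ 17/9 mod 19. 9⁻¹ ≡ 17 (mod 19), so λ ≡ 4.
  x = λ² - 6 - 15 = 16 - 21 ≡ 14; y = λ·(6 - 14) - 18 ≡ 7. → (14, 7)
6Q: (14, 7) + (15, 16). λ = (16 - 7)/(15 - 14) ≡ 9/1 mod 19. 1⁻¹ ≡ 1 (mod 19) since 1·1 = 1 ≡ 1, so λ ≡ 9.
  x = λ² - 14 - 15 = 81 - 29 ≡ 14; y = λ·(14 - 14) - 7 ≡ 12. → (14, 12)
7Q: (14, 12) + (15, 16). λ = (16 - 12)/(15 - 14) ≡ 4/1 mod 19. 1⁻¹ ≡ 1 (mod 19) since 1·1 = 1 ≡ 1, so λ ≡ 4.
  x = λ² - 14 - 15 = 16 - 29 ≡ 6; y = λ·(14 - 6) - 12 ≡ 1. → (6, 1)
8Q: (6, 1) + (15, 16). λ = (16 - 1)/(15 - 6) ≡ 15/9 mod 19. 9⁻¹ ≡ 17 (mod 19) since 9·17 = 153 ≡ 1, so λ ≡ 8.
  x = λ² - 6 - 15 = 64 - 21 ≡ 5; y = λ·(6 - 5) - 1 ≡ 7. → (5, 7)
9Q: (5, 7) + (15, 16). λ = (16 - 7)/(15 - 5) ≡ 9/10 mod 19. 10⁻¹ ≡ 2 (mod 19) since 10·2 = 20 ≡ 1, so λ ≡ 18.
  x = λ² - 5 - 15 = 324 - 20 ≡ 0; y = λ·(5 - 0) - 7 ≡ 7. → (0, 7)
10Q: (0, 7) + (15, 16). λ = (16 - 7)/(15 - 0) ≡ 9/15 mod 19. 15⁻¹ ≡ 14 (mod 19), so λ ≡ 12.
  x = λ² - 0 - 15 = 144 - 15 ≡ 15; y = λ·(0 - 15) - 7 ≡ 3. → (15, 3)
11Q: (15, 3) + (15, 16): same x and y₁ ≡ -y₂, so the sum is O.
12Q: O + (15, 16) = (15, 16) (identity).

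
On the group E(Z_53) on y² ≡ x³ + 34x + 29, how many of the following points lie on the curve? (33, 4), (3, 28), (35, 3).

(33, 4): 4² ≡ 16, rhs ≡ 41 → off.
(3, 28): 28² ≡ 42, rhs ≡ 52 → off.
(35, 3): 3² ≡ 9, rhs ≡ 51 → off.

0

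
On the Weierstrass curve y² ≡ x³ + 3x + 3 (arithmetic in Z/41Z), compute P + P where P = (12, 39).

(33, 0)

tangent at (12, 39): λ = (3·12² + 3)/(2·39) ≡ 25/37. 37⁻¹ ≡ 10 (mod 41) since 37·10 = 370 ≡ 1, so λ ≡ 25·10 ≡ 4.
  x = λ² - 12 - 12 = 16 - 24 ≡ 33; y = λ·(12 - 33) - 39 ≡ 0. → (33, 0)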